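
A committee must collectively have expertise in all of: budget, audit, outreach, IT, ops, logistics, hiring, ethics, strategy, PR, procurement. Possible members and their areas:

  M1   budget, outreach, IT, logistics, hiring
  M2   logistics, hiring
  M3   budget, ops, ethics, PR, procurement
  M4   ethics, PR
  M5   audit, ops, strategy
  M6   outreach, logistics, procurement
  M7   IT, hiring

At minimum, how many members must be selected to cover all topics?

M1, M3, M5 together cover {budget, audit, outreach, IT, ops, logistics, hiring, ethics, strategy, PR, procurement} — every topic.
No 2 of the 7 members cover everything (all 21 pairs fall short), so 3 is minimum.

3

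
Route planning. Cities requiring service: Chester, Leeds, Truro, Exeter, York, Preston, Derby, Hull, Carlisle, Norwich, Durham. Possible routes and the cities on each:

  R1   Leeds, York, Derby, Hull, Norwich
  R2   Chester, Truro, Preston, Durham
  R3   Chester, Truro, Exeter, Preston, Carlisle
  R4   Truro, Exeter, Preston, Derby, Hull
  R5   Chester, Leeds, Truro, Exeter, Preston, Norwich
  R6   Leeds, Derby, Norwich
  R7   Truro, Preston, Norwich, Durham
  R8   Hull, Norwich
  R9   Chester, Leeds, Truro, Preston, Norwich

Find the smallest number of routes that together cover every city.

3

R1, R2, R3 together cover {Chester, Leeds, Truro, Exeter, York, Preston, Derby, Hull, Carlisle, Norwich, Durham} — every city.
No 2 of the 9 routes cover everything (all 36 pairs fall short), so 3 is minimum.
Greedy (largest uncovered first) would take R5, R1, R2, R3 — 4 routes — but 3 suffice.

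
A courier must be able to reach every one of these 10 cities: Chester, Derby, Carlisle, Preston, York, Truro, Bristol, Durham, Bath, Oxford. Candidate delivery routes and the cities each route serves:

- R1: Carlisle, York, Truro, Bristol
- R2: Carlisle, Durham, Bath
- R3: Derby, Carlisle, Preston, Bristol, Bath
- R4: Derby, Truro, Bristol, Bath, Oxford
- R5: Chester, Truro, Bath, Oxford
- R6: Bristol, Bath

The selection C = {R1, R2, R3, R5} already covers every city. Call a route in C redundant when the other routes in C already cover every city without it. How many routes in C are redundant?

0

Drop R1: York uncovered — not redundant.
Drop R2: Durham uncovered — not redundant.
Drop R3: Derby, Preston uncovered — not redundant.
Drop R5: Chester, Oxford uncovered — not redundant.
None of the routes in C is redundant.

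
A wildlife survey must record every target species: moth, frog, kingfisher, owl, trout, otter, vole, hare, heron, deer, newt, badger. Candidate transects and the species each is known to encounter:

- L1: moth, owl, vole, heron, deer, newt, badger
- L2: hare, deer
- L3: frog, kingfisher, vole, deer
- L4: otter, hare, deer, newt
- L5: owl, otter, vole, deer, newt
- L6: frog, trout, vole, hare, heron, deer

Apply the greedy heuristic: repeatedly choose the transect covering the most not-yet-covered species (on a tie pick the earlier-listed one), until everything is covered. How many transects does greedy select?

4

Pick 1: L1 covers 7 new species (moth, owl, vole, heron, deer, newt, badger).
Pick 2: L6 covers 3 new species (frog, trout, hare).
Pick 3: L3 covers 1 new species (kingfisher).
Pick 4: L4 covers 1 new species (otter).
Greedy uses 4 transects.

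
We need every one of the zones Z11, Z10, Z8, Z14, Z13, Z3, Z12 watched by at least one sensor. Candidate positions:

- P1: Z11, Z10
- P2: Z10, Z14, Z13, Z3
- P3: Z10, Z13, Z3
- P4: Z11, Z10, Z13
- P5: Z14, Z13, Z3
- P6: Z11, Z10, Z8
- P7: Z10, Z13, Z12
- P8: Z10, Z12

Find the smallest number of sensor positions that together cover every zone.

P2, P6, P7 together cover {Z11, Z10, Z8, Z14, Z13, Z3, Z12} — every zone.
No 2 of the 8 sensor positions cover everything (all 28 pairs fall short), so 3 is minimum.

3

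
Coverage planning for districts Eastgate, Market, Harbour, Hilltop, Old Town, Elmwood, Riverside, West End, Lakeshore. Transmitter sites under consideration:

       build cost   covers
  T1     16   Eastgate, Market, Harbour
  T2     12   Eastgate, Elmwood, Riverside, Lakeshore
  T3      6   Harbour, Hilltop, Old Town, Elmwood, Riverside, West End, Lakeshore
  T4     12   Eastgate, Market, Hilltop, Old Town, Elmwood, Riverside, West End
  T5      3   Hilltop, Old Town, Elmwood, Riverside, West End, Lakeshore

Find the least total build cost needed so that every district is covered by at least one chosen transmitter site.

T3, T4 cover every district at build cost 6 + 12 = 18.
Any cover uses at least 2 transmitter sites; among all covering selections none totals below 18.
Greedy by coverage-per-build cost would pick T5, T1 for 19 — worse than the optimum 18.

18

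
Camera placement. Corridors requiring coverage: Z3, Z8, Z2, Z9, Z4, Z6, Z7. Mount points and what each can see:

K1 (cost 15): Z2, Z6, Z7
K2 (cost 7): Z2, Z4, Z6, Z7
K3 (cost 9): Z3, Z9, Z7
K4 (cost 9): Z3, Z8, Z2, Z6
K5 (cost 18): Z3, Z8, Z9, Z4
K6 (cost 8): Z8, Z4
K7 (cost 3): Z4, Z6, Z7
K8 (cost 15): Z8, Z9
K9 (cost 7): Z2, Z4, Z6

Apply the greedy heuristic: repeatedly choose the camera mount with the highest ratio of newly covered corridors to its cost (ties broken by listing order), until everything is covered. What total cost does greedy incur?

Pick 1: K7 adds 3 new (Z4, Z6, Z7) at cost 3 (ratio 3/3).
Pick 2: K4 adds 3 new (Z3, Z8, Z2) at cost 9 (ratio 3/9).
Pick 3: K3 adds 1 new (Z9) at cost 9 (ratio 1/9).
Greedy total cost: 3 + 9 + 9 = 21.

21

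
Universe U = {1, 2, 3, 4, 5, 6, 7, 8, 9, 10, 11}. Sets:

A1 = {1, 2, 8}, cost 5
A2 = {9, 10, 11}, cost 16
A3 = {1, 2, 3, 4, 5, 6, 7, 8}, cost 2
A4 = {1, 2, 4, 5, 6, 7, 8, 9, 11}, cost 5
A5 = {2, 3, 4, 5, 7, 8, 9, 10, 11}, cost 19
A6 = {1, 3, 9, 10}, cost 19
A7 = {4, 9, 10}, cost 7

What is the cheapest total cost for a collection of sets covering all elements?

A3, A4, A7 cover every element at cost 2 + 5 + 7 = 14.
Any cover uses at least 2 sets; among all covering selections none totals below 14.

14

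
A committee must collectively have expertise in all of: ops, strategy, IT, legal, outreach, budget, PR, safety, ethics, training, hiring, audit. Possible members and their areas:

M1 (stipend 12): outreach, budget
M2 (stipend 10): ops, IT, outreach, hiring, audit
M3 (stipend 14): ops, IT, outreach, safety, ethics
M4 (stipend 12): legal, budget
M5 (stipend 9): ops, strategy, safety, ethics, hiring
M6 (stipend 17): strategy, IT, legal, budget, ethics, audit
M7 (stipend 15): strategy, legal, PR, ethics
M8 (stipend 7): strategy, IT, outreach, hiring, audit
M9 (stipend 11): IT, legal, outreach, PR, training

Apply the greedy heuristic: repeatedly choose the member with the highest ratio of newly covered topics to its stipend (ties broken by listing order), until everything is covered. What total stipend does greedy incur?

39

Pick 1: M8 adds 5 new (strategy, IT, outreach, hiring, audit) at stipend 7 (ratio 5/7).
Pick 2: M5 adds 3 new (ops, safety, ethics) at stipend 9 (ratio 3/9).
Pick 3: M9 adds 3 new (legal, PR, training) at stipend 11 (ratio 3/11).
Pick 4: M1 adds 1 new (budget) at stipend 12 (ratio 1/12).
Greedy total stipend: 7 + 9 + 11 + 12 = 39. (The true optimum is 37, so greedy overshoots here.)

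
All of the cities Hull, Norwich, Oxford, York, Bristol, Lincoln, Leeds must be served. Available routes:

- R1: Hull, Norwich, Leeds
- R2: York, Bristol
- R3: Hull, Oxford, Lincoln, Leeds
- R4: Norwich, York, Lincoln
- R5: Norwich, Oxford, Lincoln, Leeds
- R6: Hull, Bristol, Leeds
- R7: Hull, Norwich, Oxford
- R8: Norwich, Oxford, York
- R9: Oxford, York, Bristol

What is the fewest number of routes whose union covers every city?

3

R1, R2, R3 together cover {Hull, Norwich, Oxford, York, Bristol, Lincoln, Leeds} — every city.
No 2 of the 9 routes cover everything (all 36 pairs fall short), so 3 is minimum.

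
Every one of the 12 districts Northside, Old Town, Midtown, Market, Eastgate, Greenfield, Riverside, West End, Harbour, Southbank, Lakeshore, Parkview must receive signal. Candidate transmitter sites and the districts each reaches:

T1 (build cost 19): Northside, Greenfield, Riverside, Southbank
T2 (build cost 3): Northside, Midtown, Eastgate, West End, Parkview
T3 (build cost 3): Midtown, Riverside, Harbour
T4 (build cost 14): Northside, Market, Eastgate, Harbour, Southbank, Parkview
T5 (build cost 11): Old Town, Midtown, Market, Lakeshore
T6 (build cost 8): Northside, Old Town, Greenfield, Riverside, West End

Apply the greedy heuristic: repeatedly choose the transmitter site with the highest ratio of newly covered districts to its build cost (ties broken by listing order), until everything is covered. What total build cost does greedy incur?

39

Pick 1: T2 adds 5 new (Northside, Midtown, Eastgate, West End, Parkview) at build cost 3 (ratio 5/3).
Pick 2: T3 adds 2 new (Riverside, Harbour) at build cost 3 (ratio 2/3).
Pick 3: T5 adds 3 new (Old Town, Market, Lakeshore) at build cost 11 (ratio 3/11).
Pick 4: T6 adds 1 new (Greenfield) at build cost 8 (ratio 1/8).
Pick 5: T4 adds 1 new (Southbank) at build cost 14 (ratio 1/14).
Greedy total build cost: 3 + 3 + 11 + 8 + 14 = 39. (The true optimum is 33, so greedy overshoots here.)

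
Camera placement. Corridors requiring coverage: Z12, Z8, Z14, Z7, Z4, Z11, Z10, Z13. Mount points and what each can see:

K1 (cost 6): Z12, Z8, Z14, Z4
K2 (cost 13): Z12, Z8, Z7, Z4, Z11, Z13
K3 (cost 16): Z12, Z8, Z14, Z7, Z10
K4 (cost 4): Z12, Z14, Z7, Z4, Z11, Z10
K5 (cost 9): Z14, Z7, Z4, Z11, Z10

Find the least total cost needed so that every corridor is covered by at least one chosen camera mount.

K2, K4 cover every corridor at cost 13 + 4 = 17.
Any cover uses at least 2 camera mounts; among all covering selections none totals below 17.

17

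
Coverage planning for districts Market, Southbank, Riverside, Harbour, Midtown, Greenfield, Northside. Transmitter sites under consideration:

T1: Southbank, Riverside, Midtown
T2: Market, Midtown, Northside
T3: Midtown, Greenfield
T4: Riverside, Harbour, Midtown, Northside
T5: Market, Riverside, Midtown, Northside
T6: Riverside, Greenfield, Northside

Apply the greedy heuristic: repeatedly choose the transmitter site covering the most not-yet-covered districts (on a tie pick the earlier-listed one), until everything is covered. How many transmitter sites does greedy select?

Pick 1: T4 covers 4 new districts (Riverside, Harbour, Midtown, Northside).
Pick 2: T1 covers 1 new districts (Southbank).
Pick 3: T2 covers 1 new districts (Market).
Pick 4: T3 covers 1 new districts (Greenfield).
Greedy uses 4 transmitter sites.

4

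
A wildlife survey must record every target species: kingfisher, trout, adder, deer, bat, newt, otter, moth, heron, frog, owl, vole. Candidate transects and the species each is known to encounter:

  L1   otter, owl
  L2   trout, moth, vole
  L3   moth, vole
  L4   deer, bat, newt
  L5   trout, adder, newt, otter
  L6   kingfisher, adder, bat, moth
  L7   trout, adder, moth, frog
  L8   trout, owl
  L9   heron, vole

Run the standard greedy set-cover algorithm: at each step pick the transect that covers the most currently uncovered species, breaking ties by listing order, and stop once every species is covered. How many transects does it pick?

Pick 1: L5 covers 4 new species (trout, adder, newt, otter).
Pick 2: L6 covers 3 new species (kingfisher, bat, moth).
Pick 3: L9 covers 2 new species (heron, vole).
Pick 4: L1 covers 1 new species (owl).
Pick 5: L4 covers 1 new species (deer).
Pick 6: L7 covers 1 new species (frog).
Greedy uses 6 transects. (The true minimum is 5.)

6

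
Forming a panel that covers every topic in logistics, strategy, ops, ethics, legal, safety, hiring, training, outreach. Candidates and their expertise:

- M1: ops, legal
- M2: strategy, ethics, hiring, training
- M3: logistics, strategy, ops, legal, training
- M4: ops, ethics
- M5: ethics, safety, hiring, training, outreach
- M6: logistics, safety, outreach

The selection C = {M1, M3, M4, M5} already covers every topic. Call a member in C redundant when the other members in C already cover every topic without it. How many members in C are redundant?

2

Drop M1: the rest still cover every topic — redundant.
Drop M3: logistics, strategy uncovered — not redundant.
Drop M4: the rest still cover every topic — redundant.
Drop M5: safety, hiring, outreach uncovered — not redundant.
2 redundant: M1, M4.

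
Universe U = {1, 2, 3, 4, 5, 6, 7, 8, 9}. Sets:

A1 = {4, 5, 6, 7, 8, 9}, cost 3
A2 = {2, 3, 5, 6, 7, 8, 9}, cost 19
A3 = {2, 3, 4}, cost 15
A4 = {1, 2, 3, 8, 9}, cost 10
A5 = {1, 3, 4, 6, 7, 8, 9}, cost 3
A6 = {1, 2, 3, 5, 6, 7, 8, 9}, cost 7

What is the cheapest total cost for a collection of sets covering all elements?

10

A1, A6 cover every element at cost 3 + 7 = 10.
Any cover uses at least 2 sets; among all covering selections none totals below 10.
Greedy by coverage-per-cost would pick A5, A1, A6 for 13 — worse than the optimum 10.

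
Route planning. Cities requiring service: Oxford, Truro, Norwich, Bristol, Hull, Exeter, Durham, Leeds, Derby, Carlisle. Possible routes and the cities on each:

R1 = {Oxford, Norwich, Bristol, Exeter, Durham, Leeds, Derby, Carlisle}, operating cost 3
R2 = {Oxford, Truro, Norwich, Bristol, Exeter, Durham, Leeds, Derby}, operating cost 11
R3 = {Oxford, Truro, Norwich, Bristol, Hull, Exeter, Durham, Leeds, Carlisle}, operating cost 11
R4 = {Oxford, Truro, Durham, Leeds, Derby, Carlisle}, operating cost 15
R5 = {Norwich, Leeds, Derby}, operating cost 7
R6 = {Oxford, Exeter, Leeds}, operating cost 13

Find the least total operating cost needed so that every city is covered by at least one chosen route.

R1, R3 cover every city at operating cost 3 + 11 = 14.
Any cover uses at least 2 routes; among all covering selections none totals below 14.

14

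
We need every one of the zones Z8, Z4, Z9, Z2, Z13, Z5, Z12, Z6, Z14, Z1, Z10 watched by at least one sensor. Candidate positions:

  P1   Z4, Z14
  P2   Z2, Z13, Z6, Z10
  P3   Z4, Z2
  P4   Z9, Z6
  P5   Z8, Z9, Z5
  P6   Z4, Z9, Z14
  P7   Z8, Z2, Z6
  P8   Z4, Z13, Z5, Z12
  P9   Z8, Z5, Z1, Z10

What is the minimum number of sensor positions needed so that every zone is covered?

P2, P6, P8, P9 together cover {Z8, Z4, Z9, Z2, Z13, Z5, Z12, Z6, Z14, Z1, Z10} — every zone.
No 3 of the 9 sensor positions cover everything (all 84 triples fall short), so 4 is minimum.
Greedy (largest uncovered first) would take P2, P5, P1, P8, P9 — 5 sensor positions — but 4 suffice.

4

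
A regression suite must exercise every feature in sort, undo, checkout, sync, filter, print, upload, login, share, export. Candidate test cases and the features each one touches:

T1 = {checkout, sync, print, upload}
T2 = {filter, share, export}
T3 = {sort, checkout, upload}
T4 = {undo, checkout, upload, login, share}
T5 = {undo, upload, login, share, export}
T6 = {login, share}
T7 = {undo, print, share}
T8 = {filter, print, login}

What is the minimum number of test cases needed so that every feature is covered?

T1, T2, T3, T4 together cover {sort, undo, checkout, sync, filter, print, upload, login, share, export} — every feature.
No 3 of the 8 test cases cover everything (all 56 triples fall short), so 4 is minimum.

4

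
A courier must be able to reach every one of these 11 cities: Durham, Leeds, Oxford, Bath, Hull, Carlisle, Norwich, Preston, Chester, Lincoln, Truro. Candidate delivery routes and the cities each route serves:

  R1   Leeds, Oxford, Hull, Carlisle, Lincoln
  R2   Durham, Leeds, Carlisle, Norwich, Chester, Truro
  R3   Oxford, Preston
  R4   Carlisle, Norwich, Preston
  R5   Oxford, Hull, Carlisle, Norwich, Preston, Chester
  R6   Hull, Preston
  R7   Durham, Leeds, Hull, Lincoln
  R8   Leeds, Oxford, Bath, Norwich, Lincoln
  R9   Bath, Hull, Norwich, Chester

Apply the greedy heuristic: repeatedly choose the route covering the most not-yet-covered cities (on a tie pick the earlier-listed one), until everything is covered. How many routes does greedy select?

4

Pick 1: R2 covers 6 new cities (Durham, Leeds, Carlisle, Norwich, Chester, Truro).
Pick 2: R1 covers 3 new cities (Oxford, Hull, Lincoln).
Pick 3: R3 covers 1 new cities (Preston).
Pick 4: R8 covers 1 new cities (Bath).
Greedy uses 4 routes. (The true minimum is 3.)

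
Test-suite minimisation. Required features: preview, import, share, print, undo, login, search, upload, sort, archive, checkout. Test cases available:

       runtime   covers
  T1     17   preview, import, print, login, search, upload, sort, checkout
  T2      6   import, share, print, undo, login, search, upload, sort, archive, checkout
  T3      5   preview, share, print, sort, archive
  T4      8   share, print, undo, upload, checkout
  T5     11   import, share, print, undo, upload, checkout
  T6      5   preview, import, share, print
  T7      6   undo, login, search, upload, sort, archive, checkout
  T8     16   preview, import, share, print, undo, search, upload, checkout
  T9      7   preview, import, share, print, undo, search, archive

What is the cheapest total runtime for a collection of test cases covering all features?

T2, T3 cover every feature at runtime 6 + 5 = 11.
Any cover uses at least 2 test cases; among all covering selections none totals below 11.

11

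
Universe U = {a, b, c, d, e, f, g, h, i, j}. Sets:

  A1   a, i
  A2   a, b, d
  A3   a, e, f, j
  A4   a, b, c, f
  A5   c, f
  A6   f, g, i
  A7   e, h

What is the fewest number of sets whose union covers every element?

A2, A3, A4, A6, A7 together cover {a, b, c, d, e, f, g, h, i, j} — every element.
No 4 of the 7 sets cover everything (all 35 size-4 selections fall short), so 5 is minimum.

5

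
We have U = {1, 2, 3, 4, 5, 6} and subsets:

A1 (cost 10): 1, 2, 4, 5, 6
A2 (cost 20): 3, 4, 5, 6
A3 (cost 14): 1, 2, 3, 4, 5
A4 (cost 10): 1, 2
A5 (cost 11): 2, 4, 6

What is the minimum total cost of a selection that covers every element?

A1, A3 cover every element at cost 10 + 14 = 24.
Any cover uses at least 2 sets; among all covering selections none totals below 24.

24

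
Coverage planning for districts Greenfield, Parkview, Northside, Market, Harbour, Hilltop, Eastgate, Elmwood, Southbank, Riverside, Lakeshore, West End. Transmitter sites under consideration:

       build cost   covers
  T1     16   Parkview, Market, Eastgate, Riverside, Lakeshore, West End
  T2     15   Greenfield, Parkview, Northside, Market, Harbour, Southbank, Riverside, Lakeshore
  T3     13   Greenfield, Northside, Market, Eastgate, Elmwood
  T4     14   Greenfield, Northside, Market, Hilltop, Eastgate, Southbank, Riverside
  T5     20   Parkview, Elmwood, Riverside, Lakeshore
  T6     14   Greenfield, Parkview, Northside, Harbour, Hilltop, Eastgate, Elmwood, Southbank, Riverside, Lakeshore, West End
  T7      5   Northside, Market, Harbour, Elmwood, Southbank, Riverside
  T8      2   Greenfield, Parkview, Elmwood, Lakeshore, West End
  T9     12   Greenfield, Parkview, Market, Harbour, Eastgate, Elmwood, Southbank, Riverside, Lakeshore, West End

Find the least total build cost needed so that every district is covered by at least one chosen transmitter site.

19

T6, T7 cover every district at build cost 14 + 5 = 19.
Any cover uses at least 2 transmitter sites; among all covering selections none totals below 19.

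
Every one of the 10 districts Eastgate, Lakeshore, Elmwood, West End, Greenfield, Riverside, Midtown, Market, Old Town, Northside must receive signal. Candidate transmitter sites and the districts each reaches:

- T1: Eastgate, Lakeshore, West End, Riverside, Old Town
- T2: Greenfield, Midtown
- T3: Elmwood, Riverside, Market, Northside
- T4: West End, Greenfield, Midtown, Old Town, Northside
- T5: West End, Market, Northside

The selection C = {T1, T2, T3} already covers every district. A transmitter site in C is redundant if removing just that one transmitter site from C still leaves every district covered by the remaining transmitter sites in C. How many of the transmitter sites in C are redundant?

Drop T1: Eastgate, Lakeshore, West End, Old Town uncovered — not redundant.
Drop T2: Greenfield, Midtown uncovered — not redundant.
Drop T3: Elmwood, Market, Northside uncovered — not redundant.
None of the transmitter sites in C is redundant.

0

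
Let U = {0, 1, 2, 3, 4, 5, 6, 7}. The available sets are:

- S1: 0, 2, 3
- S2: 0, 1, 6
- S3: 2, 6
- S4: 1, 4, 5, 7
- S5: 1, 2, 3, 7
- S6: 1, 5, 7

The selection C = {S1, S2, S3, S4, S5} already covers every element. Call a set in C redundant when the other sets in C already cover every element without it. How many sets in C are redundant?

4

Drop S1: the rest still cover every element — redundant.
Drop S2: the rest still cover every element — redundant.
Drop S3: the rest still cover every element — redundant.
Drop S4: 4, 5 uncovered — not redundant.
Drop S5: the rest still cover every element — redundant.
4 redundant: S1, S2, S3, S5.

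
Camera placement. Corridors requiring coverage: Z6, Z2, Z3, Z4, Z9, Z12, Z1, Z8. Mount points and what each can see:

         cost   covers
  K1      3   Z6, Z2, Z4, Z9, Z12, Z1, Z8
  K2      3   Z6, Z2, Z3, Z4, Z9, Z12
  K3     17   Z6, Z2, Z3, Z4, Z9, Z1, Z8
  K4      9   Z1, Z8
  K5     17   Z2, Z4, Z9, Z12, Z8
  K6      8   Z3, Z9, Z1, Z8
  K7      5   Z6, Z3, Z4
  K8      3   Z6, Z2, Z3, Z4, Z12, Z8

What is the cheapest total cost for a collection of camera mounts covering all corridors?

6

K1, K2 cover every corridor at cost 3 + 3 = 6.
Any cover uses at least 2 camera mounts; among all covering selections none totals below 6.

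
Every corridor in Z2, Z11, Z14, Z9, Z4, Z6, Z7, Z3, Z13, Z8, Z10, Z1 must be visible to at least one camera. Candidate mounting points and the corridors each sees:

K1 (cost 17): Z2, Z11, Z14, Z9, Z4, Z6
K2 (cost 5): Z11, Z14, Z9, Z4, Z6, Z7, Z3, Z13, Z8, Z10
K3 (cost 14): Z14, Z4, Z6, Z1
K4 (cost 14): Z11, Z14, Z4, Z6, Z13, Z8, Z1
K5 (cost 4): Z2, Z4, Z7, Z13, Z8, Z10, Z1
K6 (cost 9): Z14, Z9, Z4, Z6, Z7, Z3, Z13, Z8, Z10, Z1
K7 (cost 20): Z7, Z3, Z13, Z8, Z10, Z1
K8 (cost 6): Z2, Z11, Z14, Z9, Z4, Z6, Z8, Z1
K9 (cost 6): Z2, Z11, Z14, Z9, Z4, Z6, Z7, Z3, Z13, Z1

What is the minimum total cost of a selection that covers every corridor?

K2, K5 cover every corridor at cost 5 + 4 = 9.
Any cover uses at least 2 camera mounts; among all covering selections none totals below 9.

9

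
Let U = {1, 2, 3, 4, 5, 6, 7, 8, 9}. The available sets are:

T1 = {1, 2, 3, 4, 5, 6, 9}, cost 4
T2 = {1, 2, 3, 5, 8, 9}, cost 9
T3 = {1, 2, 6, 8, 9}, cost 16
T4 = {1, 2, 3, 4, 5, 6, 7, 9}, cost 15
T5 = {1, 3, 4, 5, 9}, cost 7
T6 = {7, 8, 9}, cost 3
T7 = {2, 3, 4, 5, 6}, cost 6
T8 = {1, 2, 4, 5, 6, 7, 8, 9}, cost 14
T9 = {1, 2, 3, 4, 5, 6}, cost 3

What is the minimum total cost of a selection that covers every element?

T6, T9 cover every element at cost 3 + 3 = 6.
Any cover uses at least 2 sets; among all covering selections none totals below 6.

6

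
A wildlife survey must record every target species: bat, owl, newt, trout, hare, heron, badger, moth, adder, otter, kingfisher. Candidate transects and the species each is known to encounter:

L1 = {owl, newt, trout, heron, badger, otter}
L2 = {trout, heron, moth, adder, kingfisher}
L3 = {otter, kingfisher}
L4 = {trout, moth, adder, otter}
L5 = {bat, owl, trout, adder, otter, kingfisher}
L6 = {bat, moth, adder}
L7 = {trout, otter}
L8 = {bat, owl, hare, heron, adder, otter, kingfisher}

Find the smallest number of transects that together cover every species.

L1, L2, L8 together cover {bat, owl, newt, trout, hare, heron, badger, moth, adder, otter, kingfisher} — every species.
No 2 of the 8 transects cover everything (all 28 pairs fall short), so 3 is minimum.

3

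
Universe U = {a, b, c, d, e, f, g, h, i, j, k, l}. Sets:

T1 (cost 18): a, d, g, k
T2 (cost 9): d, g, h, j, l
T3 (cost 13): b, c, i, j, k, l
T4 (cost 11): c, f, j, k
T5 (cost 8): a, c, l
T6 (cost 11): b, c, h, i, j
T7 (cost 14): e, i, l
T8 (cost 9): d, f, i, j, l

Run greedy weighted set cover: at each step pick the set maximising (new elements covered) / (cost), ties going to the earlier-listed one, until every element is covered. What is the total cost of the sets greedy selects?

Pick 1: T2 adds 5 new (d, g, h, j, l) at cost 9 (ratio 5/9).
Pick 2: T3 adds 4 new (b, c, i, k) at cost 13 (ratio 4/13).
Pick 3: T5 adds 1 new (a) at cost 8 (ratio 1/8).
Pick 4: T8 adds 1 new (f) at cost 9 (ratio 1/9).
Pick 5: T7 adds 1 new (e) at cost 14 (ratio 1/14).
Greedy total cost: 9 + 13 + 8 + 9 + 14 = 53. (The true optimum is 52, so greedy overshoots here.)

53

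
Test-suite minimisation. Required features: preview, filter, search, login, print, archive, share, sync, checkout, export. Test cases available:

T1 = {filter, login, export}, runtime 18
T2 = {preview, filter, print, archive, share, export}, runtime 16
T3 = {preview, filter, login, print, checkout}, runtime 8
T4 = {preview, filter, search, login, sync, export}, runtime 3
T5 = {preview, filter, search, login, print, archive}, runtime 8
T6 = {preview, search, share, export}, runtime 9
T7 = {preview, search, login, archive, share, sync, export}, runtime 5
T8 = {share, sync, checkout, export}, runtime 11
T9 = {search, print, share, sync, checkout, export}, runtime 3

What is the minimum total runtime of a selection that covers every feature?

11

T5, T9 cover every feature at runtime 8 + 3 = 11.
Any cover uses at least 2 test cases; among all covering selections none totals below 11.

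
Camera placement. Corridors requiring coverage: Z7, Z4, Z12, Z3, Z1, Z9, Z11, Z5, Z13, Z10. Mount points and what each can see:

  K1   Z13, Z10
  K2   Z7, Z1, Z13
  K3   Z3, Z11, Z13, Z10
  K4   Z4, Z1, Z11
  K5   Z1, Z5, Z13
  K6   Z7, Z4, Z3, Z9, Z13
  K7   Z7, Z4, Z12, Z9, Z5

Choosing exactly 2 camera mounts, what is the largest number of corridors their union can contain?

9

Choosing K3, K7 covers {Z7, Z4, Z12, Z3, Z9, Z11, Z5, Z13, Z10} — 9 corridors.
No choice of 2 camera mounts does better; here Z1 is left uncovered.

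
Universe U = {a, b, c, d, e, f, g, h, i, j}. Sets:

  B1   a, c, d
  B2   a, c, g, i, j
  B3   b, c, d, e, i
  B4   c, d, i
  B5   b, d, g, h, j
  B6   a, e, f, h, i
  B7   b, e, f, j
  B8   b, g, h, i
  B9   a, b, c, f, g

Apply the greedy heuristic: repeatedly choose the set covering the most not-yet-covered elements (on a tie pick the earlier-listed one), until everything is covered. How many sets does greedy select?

Pick 1: B2 covers 5 new elements (a, c, g, i, j).
Pick 2: B3 covers 3 new elements (b, d, e).
Pick 3: B6 covers 2 new elements (f, h).
Greedy uses 3 sets.

3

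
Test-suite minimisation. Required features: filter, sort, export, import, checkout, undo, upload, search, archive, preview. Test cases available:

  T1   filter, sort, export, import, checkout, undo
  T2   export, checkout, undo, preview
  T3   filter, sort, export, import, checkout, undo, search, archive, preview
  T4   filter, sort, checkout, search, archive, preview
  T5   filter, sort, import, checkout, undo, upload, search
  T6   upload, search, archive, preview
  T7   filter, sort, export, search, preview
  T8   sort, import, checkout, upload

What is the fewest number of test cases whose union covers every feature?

T1, T6 together cover {filter, sort, export, import, checkout, undo, upload, search, archive, preview} — every feature.
No single test case contains all 10 features, so 2 is optimal.

2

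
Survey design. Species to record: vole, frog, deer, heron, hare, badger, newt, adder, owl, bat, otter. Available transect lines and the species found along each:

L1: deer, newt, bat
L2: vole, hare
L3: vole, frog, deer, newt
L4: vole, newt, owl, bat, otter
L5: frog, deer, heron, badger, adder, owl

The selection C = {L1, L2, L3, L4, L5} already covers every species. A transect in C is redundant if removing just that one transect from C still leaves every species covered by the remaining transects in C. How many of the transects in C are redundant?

2

Drop L1: the rest still cover every species — redundant.
Drop L2: hare uncovered — not redundant.
Drop L3: the rest still cover every species — redundant.
Drop L4: otter uncovered — not redundant.
Drop L5: heron, badger, adder uncovered — not redundant.
2 redundant: L1, L3.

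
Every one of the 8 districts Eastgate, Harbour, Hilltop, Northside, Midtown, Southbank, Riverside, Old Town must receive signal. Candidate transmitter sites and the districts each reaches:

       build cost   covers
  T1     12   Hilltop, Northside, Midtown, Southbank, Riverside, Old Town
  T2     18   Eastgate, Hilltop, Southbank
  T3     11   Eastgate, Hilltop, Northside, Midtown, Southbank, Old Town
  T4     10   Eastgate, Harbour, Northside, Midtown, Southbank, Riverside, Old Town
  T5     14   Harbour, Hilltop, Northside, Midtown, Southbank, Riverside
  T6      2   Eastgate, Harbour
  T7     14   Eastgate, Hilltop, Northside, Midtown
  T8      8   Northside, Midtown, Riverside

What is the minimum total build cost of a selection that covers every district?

T1, T6 cover every district at build cost 12 + 2 = 14.
Any cover uses at least 2 transmitter sites; among all covering selections none totals below 14.

14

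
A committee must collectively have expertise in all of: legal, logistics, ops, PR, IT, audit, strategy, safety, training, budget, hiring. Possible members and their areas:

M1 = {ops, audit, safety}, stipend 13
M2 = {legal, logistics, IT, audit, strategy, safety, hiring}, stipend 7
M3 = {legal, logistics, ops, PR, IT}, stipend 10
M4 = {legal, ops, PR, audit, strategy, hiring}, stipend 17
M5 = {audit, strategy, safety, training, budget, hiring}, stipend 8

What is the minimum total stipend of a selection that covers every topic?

18

M3, M5 cover every topic at stipend 10 + 8 = 18.
Any cover uses at least 2 members; among all covering selections none totals below 18.
Greedy by coverage-per-stipend would pick M2, M5, M3 for 25 — worse than the optimum 18.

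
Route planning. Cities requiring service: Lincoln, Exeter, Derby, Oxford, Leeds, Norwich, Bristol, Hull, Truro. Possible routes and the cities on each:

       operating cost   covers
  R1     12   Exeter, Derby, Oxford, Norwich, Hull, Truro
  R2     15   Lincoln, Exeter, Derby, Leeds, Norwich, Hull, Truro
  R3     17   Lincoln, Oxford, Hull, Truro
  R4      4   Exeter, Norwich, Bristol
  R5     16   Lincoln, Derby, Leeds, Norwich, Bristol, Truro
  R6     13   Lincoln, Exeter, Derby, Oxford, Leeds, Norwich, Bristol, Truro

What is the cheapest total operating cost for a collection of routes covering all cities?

R1, R6 cover every city at operating cost 12 + 13 = 25.
Any cover uses at least 2 routes; among all covering selections none totals below 25.
Greedy by coverage-per-operating cost would pick R4, R6, R1 for 29 — worse than the optimum 25.

25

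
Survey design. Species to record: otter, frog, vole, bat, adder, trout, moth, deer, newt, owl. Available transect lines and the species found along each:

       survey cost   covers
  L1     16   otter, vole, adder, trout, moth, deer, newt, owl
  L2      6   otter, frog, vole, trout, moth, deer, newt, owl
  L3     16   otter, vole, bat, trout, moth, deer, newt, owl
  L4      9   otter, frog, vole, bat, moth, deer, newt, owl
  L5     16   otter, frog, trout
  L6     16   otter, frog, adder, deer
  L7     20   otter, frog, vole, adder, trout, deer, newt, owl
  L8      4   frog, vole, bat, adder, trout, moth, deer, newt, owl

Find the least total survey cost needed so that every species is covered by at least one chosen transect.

L2, L8 cover every species at survey cost 6 + 4 = 10.
Any cover uses at least 2 transects; among all covering selections none totals below 10.

10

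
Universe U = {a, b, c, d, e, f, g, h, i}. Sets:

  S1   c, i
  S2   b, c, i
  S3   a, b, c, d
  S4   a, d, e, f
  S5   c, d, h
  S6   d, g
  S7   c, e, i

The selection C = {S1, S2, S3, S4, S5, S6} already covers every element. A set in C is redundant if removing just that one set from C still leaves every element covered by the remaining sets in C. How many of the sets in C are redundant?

Drop S1: the rest still cover every element — redundant.
Drop S2: the rest still cover every element — redundant.
Drop S3: the rest still cover every element — redundant.
Drop S4: e, f uncovered — not redundant.
Drop S5: h uncovered — not redundant.
Drop S6: g uncovered — not redundant.
3 redundant: S1, S2, S3.

3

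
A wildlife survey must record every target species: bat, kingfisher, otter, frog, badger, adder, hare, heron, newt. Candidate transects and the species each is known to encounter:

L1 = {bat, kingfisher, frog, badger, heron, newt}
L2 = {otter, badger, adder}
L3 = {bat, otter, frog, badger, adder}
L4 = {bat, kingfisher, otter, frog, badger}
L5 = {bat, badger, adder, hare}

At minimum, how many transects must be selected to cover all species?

L1, L2, L5 together cover {bat, kingfisher, otter, frog, badger, adder, hare, heron, newt} — every species.
No 2 of the 5 transects cover everything (all 10 pairs fall short), so 3 is minimum.

3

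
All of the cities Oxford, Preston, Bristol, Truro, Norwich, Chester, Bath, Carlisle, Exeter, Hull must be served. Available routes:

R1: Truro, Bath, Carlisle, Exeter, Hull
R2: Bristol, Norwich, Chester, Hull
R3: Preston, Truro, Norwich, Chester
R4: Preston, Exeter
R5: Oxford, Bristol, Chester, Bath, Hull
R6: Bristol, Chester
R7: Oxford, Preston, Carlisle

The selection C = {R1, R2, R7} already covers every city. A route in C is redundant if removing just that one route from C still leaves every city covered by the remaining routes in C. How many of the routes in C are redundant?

Drop R1: Truro, Bath, Exeter uncovered — not redundant.
Drop R2: Bristol, Norwich, Chester uncovered — not redundant.
Drop R7: Oxford, Preston uncovered — not redundant.
None of the routes in C is redundant.

0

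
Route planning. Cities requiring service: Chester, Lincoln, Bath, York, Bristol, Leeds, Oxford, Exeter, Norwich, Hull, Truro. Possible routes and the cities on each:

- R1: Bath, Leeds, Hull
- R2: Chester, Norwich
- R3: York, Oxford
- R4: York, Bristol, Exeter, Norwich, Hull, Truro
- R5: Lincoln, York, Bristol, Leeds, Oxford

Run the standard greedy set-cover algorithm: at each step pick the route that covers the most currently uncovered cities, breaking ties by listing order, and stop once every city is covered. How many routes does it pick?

4

Pick 1: R4 covers 6 new cities (York, Bristol, Exeter, Norwich, Hull, Truro).
Pick 2: R5 covers 3 new cities (Lincoln, Leeds, Oxford).
Pick 3: R1 covers 1 new cities (Bath).
Pick 4: R2 covers 1 new cities (Chester).
Greedy uses 4 routes.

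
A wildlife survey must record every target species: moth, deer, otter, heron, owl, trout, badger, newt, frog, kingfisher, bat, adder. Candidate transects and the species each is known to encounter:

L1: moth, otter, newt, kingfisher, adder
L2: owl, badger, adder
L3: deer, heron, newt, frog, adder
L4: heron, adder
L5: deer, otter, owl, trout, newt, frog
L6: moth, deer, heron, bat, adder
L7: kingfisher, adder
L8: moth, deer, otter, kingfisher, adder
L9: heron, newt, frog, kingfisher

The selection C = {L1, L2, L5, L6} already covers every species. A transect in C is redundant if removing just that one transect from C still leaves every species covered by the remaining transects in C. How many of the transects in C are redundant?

0

Drop L1: kingfisher uncovered — not redundant.
Drop L2: badger uncovered — not redundant.
Drop L5: trout, frog uncovered — not redundant.
Drop L6: heron, bat uncovered — not redundant.
None of the transects in C is redundant.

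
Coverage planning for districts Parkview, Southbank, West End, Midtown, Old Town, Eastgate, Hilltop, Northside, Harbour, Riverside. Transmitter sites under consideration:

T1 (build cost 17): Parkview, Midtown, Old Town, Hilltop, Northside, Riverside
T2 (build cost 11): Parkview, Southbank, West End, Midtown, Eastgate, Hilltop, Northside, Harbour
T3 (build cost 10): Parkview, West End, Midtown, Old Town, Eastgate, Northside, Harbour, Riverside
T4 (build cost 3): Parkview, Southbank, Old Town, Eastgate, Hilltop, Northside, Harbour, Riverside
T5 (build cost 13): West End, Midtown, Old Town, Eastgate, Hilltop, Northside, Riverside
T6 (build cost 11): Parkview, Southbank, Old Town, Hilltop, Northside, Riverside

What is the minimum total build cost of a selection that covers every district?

13

T3, T4 cover every district at build cost 10 + 3 = 13.
Any cover uses at least 2 transmitter sites; among all covering selections none totals below 13.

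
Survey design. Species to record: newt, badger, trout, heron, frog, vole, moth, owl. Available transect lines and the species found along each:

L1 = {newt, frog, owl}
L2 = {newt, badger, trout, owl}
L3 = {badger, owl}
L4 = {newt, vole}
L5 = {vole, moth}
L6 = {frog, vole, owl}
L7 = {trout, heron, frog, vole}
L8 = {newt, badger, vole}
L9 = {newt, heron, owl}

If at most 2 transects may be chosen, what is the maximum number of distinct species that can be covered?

7

Choosing L2, L7 covers {newt, badger, trout, heron, frog, vole, owl} — 7 species.
No choice of 2 transects does better; here moth is left uncovered.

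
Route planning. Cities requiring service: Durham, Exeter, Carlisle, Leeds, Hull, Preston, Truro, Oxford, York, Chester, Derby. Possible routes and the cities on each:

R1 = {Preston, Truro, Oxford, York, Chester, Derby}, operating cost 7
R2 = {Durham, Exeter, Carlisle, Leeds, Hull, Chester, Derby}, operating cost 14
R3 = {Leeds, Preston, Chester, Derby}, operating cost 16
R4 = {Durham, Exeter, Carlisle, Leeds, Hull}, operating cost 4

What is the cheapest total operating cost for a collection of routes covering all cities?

11

R1, R4 cover every city at operating cost 7 + 4 = 11.
Any cover uses at least 2 routes; among all covering selections none totals below 11.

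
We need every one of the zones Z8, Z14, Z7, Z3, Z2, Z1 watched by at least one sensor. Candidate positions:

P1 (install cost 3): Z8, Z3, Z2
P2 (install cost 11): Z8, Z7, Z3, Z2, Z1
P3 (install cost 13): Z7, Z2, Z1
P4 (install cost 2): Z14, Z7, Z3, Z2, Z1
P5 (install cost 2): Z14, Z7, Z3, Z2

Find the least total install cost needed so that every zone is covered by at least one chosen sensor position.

P1, P4 cover every zone at install cost 3 + 2 = 5.
Any cover uses at least 2 sensor positions; among all covering selections none totals below 5.

5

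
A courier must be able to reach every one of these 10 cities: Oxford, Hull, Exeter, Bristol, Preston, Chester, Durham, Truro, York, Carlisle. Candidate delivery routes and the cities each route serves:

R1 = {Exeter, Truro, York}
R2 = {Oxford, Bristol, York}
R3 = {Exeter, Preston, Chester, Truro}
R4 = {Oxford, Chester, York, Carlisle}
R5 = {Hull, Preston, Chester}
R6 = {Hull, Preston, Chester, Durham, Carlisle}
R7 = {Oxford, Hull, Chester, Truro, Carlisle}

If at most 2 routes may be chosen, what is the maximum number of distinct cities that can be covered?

Choosing R1, R6 covers {Hull, Exeter, Preston, Chester, Durham, Truro, York, Carlisle} — 8 cities.
No choice of 2 routes does better; here Oxford, Bristol are left uncovered.

8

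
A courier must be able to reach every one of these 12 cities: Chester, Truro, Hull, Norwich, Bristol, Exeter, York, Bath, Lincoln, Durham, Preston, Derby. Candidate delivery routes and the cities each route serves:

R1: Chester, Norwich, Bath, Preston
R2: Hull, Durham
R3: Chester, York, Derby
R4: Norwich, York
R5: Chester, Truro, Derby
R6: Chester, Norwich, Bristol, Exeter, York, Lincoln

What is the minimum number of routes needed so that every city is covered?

4

R1, R2, R5, R6 together cover {Chester, Truro, Hull, Norwich, Bristol, Exeter, York, Bath, Lincoln, Durham, Preston, Derby} — every city.
No 3 of the 6 routes cover everything (all 20 triples fall short), so 4 is minimum.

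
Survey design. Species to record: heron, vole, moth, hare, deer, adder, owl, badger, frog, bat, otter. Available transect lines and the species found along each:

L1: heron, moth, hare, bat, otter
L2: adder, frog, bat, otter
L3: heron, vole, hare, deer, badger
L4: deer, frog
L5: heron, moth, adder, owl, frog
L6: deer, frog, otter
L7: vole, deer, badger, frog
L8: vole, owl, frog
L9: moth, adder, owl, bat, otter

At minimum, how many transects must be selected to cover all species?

3

L1, L3, L5 together cover {heron, vole, moth, hare, deer, adder, owl, badger, frog, bat, otter} — every species.
No 2 of the 9 transects cover everything (all 36 pairs fall short), so 3 is minimum.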